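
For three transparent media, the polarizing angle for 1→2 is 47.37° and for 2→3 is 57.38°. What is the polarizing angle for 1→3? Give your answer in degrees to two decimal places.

θ_B ≈ 59.50°

Each Brewster angle gives a ratio: n₂/n₁ = tan 47.37° = 1.0863, n₃/n₂ = tan 57.38° = 1.5625.
Multiplying, n₃/n₁ = 1.0863 × 1.5625 = 1.6974, and θ_B(1→3) = arctan 1.6974 = 59.50°.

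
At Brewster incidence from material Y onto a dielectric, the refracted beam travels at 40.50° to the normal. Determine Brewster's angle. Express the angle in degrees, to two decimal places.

θ_B ≈ 49.50°

At Brewster's angle the reflected and refracted rays are perpendicular, so θ_B + θ_t = 90°.
So θ_B = 90° − θ_t = 90° − 40.50° = 49.50°.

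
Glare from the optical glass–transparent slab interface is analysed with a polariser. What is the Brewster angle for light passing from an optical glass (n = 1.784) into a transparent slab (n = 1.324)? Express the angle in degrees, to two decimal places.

At Brewster's angle the reflected and refracted rays are perpendicular, which with Snell's law gives tan θ_B = n₂/n₁.
Here n₂/n₁ = 1.324/1.784 = 0.7422, and Brewster's law gives tan θ_B = n₂/n₁.
So θ_B = arctan 0.7422 = 36.58°.

θ_B ≈ 36.58°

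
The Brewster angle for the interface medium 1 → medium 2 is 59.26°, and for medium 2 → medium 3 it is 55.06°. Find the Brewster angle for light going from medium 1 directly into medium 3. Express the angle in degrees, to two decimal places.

θ_B ≈ 67.44°

n₂/n₁ = tan 59.26° = 1.6815 and n₃/n₂ = tan 55.06° = 1.4313.
Multiplying, n₃/n₁ = 1.6815 × 1.4313 = 2.4068, and θ_B(1→3) = arctan 2.4068 = 67.44°.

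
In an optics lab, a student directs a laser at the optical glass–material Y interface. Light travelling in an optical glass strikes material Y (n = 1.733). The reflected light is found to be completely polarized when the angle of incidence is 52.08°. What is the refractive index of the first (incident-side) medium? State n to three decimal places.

n ≈ 1.350

Brewster's law: tan θ_B = n₂/n₁ (light incident in an optical glass, refracted into material Y).
n₁ = n₂ / tan θ_B = 1.733 / tan 52.08° = 1.350.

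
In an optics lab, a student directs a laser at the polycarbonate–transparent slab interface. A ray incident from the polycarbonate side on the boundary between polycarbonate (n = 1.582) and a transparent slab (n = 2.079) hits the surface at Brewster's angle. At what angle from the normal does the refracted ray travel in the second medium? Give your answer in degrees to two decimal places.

tan θ_B = n₂/n₁ = 2.079/1.582 = 1.3142, so θ_B = 52.73°.
At Brewster's angle the reflected and refracted rays are perpendicular, so θ_t = 90° − θ_B = 90° − 52.73° = 37.27°.

θ_t ≈ 37.27°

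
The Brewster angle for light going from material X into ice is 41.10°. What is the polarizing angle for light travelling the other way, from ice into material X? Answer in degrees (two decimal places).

θ_B' ≈ 48.90°

tan θ_B' = n₁/n₂ = 1/tan θ_B, so θ_B' = 90° − θ_B.
θ_B' = 90° − 41.10° = 48.90°.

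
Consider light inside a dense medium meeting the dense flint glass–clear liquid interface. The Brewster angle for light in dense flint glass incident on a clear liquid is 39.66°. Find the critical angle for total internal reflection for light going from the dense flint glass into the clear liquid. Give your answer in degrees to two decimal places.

n₂/n₁ = tan 39.66° = 0.8290; the critical angle satisfies sin θ_c = n₂/n₁.
θ_c = arcsin(0.8290) = 56.00°.

θ_c ≈ 56.00°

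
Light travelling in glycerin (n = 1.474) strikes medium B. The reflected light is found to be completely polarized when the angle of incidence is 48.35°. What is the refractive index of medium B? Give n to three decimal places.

At the polarizing angle, tan θ_B = n₂/n₁ with n₁ on the incident side (glycerin) and n₂ on the transmitted side (medium B).
n₂ = n₁ tan θ_B = 1.474 × tan 48.35° = 1.657.

n ≈ 1.657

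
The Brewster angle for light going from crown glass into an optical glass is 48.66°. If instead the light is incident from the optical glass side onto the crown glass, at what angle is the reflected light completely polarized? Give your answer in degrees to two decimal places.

θ_B' ≈ 41.34°

Reversing the direction swaps n₁ and n₂, so tan θ_B' = 1/tan θ_B and θ_B' = 90° − θ_B.
Hence θ_B' = 90° − 48.66° = 41.34°.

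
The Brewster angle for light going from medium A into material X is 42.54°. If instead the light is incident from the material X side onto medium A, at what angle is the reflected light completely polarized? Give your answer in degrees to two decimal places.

θ_B' ≈ 47.46°

tan θ_B' = n₁/n₂ = 1/tan θ_B, so θ_B' = 90° − θ_B.
θ_B' = 90° − 42.54° = 47.46°.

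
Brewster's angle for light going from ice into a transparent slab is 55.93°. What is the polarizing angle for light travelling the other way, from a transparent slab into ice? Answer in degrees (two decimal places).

The two Brewster angles are complementary: θ_B' = 90° − θ_B = 90° − 55.93° = 34.07°.

θ_B' ≈ 34.07°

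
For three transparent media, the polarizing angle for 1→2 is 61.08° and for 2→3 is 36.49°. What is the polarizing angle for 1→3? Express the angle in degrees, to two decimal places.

Each Brewster angle gives a ratio: n₂/n₁ = tan 61.08° = 1.8100, n₃/n₂ = tan 36.49° = 0.7397.
Multiplying, n₃/n₁ = 1.8100 × 0.7397 = 1.3388, and θ_B(1→3) = arctan 1.3388 = 53.24°.

θ_B ≈ 53.24°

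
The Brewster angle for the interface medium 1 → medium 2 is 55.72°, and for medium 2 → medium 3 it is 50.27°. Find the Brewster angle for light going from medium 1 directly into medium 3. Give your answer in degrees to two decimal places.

n₂/n₁ = tan 55.72° = 1.4670 and n₃/n₂ = tan 50.27° = 1.2032.
So n₃/n₁ = (n₂/n₁)(n₃/n₂) = 1.4670 × 1.2032 = 1.7652.
θ_B(1→3) = arctan(1.7652) = 60.47°.

θ_B ≈ 60.47°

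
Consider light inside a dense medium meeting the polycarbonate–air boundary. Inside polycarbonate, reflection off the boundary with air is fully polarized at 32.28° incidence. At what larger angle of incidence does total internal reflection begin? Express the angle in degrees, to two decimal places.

θ_c ≈ 39.17°

n₂/n₁ = tan 32.28° = 0.6317; the critical angle satisfies sin θ_c = n₂/n₁.
θ_c = arcsin(0.6317) = 39.17°.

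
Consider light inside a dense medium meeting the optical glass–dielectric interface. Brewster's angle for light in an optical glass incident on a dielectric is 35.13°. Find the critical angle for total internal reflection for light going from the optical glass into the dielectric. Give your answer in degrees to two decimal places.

θ_c ≈ 44.72°

From Brewster, n₂/n₁ = tan θ_B = tan 35.13° = 0.7036.
Then sin θ_c = n₂/n₁ = 0.7036, so θ_c = arcsin 0.7036 = 44.72°.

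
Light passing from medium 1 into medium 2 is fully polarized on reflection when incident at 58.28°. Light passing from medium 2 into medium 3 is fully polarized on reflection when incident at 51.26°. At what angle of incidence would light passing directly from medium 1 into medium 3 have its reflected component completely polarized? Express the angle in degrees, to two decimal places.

Each Brewster angle gives a ratio: n₂/n₁ = tan 58.28° = 1.6179, n₃/n₂ = tan 51.26° = 1.2464.
So n₃/n₁ = (n₂/n₁)(n₃/n₂) = 1.6179 × 1.2464 = 2.0166.
θ_B(1→3) = arctan(2.0166) = 63.62°.

θ_B ≈ 63.62°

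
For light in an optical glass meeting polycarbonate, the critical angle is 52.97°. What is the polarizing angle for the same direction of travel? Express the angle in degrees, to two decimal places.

θ_B ≈ 38.60°

n₂/n₁ = sin θ_c = sin 52.97° = 0.7983.
tan θ_B equals the same ratio, so θ_B = arctan(0.7983) = 38.60°.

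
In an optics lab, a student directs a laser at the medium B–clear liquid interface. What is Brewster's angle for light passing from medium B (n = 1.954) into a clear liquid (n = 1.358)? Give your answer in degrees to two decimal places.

At Brewster's angle the reflected and refracted rays are perpendicular, which with Snell's law gives tan θ_B = n₂/n₁.
Here n₂/n₁ = 1.358/1.954 = 0.6950, and Brewster's law gives tan θ_B = n₂/n₁.
So θ_B = arctan 0.6950 = 34.80°.

θ_B ≈ 34.80°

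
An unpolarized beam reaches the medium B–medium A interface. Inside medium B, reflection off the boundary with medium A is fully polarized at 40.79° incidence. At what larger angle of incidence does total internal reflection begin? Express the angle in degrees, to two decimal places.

θ_c ≈ 59.64°

n₂/n₁ = tan 40.79° = 0.8629; the critical angle satisfies sin θ_c = n₂/n₁.
θ_c = arcsin(0.8629) = 59.64°.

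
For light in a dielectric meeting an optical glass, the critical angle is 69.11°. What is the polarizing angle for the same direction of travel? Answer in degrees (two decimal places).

sin θ_c = n₂/n₁, so n₂/n₁ = sin 69.11° = 0.9343.
Brewster: tan θ_B = n₂/n₁ = 0.9343.
θ_B = arctan(0.9343) = 43.05°.

θ_B ≈ 43.05°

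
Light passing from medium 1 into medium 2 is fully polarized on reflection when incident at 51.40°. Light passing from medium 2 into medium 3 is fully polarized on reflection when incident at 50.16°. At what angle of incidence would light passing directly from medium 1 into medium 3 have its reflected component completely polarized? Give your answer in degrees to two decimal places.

tan θ_B(1→2) = n₂/n₁ = tan 51.40° = 1.2527.
tan θ_B(2→3) = n₃/n₂ = tan 50.16° = 1.1985.
So n₃/n₁ = (n₂/n₁)(n₃/n₂) = 1.2527 × 1.1985 = 1.5014.
θ_B(1→3) = arctan(1.5014) = 56.33°.

θ_B ≈ 56.33°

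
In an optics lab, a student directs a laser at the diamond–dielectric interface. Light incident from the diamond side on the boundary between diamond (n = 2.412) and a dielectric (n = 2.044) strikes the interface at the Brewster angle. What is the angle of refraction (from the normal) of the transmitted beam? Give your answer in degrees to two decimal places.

θ_t ≈ 49.72°

First find Brewster's angle: tan θ_B = 2.044/2.412 = 0.8474, giving θ_B = 40.28°.
At Brewster's angle the reflected and refracted rays are perpendicular, so θ_t = 90° − θ_B = 90° − 40.28° = 49.72°.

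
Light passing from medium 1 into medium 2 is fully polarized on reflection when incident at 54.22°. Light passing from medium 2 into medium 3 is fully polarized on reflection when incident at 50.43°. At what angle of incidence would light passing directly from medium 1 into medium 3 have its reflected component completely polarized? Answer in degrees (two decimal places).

tan θ_B(1→2) = n₂/n₁ = tan 54.22° = 1.3876.
tan θ_B(2→3) = n₃/n₂ = tan 50.43° = 1.2101.
Multiplying, n₃/n₁ = 1.3876 × 1.2101 = 1.6791, and θ_B(1→3) = arctan 1.6791 = 59.22°.

θ_B ≈ 59.22°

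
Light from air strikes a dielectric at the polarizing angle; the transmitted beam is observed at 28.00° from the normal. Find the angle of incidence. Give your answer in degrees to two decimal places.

θ_B ≈ 62.00°

At Brewster's angle the reflected and refracted rays are perpendicular, so θ_B + θ_t = 90°.
So θ_B = 90° − θ_t = 90° − 28.00° = 62.00°.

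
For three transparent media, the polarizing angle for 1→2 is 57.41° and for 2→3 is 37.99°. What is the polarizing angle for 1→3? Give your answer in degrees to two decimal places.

θ_B ≈ 50.70°

Each Brewster angle gives a ratio: n₂/n₁ = tan 57.41° = 1.5643, n₃/n₂ = tan 37.99° = 0.7810.
So n₃/n₁ = (n₂/n₁)(n₃/n₂) = 1.5643 × 0.7810 = 1.2217.
θ_B(1→3) = arctan(1.2217) = 50.70°.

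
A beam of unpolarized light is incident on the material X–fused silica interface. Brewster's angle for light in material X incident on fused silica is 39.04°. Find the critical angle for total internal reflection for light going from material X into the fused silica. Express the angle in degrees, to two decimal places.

θ_c ≈ 54.19°

n₂/n₁ = tan 39.04° = 0.8109; the critical angle satisfies sin θ_c = n₂/n₁.
θ_c = arcsin(0.8109) = 54.19°.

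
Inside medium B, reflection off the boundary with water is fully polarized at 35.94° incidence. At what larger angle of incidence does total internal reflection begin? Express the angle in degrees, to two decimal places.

θ_c ≈ 46.46°

n₂/n₁ = tan 35.94° = 0.7249; the critical angle satisfies sin θ_c = n₂/n₁.
θ_c = arcsin(0.7249) = 46.46°.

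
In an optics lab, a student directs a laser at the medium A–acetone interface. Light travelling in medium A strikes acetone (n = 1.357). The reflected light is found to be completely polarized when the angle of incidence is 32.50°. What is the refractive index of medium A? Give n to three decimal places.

At the Brewster angle, tan θ_B = n₂/n₁ with n₁ on the incident side (medium A) and n₂ on the transmitted side (acetone).
n₁ = n₂ / tan θ_B = 1.357 / tan 32.50° = 2.130.

n ≈ 2.130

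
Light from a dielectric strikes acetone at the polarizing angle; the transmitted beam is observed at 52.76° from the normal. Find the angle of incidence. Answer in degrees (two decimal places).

θ_B ≈ 37.24°

Since the reflected and refracted rays are at right angles at the polarizing angle, θ_B + θ_t = 90°.
θ_B = 90° − 52.76° = 37.24°.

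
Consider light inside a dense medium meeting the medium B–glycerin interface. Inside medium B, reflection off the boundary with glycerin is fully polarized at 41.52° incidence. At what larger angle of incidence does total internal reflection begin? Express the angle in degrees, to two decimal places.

θ_c ≈ 62.29°

n₂/n₁ = tan 41.52° = 0.8853; the critical angle satisfies sin θ_c = n₂/n₁.
θ_c = arcsin(0.8853) = 62.29°.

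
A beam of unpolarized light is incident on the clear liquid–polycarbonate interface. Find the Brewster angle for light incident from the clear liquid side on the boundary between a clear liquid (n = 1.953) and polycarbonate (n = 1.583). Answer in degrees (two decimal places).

At Brewster's angle the reflected and refracted rays are perpendicular, which with Snell's law gives tan θ_B = n₂/n₁.
tan θ_B = n₂/n₁ = 1.583/1.953 = 0.8105.
θ_B = arctan(0.8105) = 39.03°.

θ_B ≈ 39.03°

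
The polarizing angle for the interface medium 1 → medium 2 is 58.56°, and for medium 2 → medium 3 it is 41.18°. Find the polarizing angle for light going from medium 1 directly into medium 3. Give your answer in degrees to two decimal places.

θ_B ≈ 55.05°

tan θ_B(1→2) = n₂/n₁ = tan 58.56° = 1.6357.
tan θ_B(2→3) = n₃/n₂ = tan 41.18° = 0.8748.
n₃/n₁ = 1.4309. Then tan θ_B(1→3) = n₃/n₁, so θ_B(1→3) = arctan(1.4309) = 55.05°.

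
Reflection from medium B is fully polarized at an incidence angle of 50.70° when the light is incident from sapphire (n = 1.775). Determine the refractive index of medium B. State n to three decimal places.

n ≈ 2.169

Brewster's law: tan θ_B = n₂/n₁ (light incident in sapphire, refracted into medium B).
n₂ = n₁ tan θ_B = 1.775 × tan 50.70° = 2.169.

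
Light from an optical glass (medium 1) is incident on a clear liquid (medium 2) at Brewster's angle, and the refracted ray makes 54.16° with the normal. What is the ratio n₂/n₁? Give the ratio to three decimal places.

θ_B + θ_t = 90°, so θ_B = 90° − 54.16° = 35.84°.
Then n₂/n₁ = tan θ_B = tan 35.84° = 0.722.

n₂/n₁ ≈ 0.722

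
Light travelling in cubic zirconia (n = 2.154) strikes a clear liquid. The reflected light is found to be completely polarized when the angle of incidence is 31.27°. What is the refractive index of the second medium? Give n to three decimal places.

n ≈ 1.308

Full polarization of the reflected beam means tan θ_B = n₂/n₁, where n₁ is the incident medium (cubic zirconia).
n₂ = n₁ tan θ_B = 2.154 × tan 31.27° = 1.308.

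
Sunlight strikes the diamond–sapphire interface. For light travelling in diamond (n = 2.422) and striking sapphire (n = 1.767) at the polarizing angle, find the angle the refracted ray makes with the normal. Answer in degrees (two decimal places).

First find Brewster's angle: tan θ_B = 1.767/2.422 = 0.7296, giving θ_B = 36.11°.
Since θ_B + θ_t = 90° at Brewster incidence, θ_t = 90° − 36.11° = 53.89°.

θ_t ≈ 53.89°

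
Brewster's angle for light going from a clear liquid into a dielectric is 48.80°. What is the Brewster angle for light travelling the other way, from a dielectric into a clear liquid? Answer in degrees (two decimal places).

θ_B' ≈ 41.20°

tan θ_B' = n₁/n₂ = 1/tan θ_B, so θ_B' = 90° − θ_B.
θ_B' = 90° − 48.80° = 41.20°.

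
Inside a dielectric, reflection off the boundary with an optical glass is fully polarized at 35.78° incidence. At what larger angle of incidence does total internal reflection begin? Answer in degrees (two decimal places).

θ_c ≈ 46.11°

tan θ_B = n₂/n₁ = tan 35.78° = 0.7207.
Total internal reflection: sin θ_c = n₂/n₁ = 0.7207.
θ_c = arcsin(0.7207) = 46.11°.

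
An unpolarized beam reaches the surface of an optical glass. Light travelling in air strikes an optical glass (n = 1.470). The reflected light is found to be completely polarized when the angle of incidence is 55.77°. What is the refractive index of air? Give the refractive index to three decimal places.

Brewster's law: tan θ_B = n₂/n₁ (light incident in air, refracted into an optical glass).
n₁ = n₂ / tan θ_B = 1.470 / tan 55.77° = 1.000.

n ≈ 1.000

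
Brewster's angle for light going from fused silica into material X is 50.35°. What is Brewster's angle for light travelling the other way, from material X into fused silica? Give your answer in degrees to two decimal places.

θ_B' ≈ 39.65°

The two Brewster angles are complementary: θ_B' = 90° − θ_B = 90° − 50.35° = 39.65°.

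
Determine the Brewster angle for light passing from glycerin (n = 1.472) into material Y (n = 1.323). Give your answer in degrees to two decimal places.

θ_B ≈ 41.95°

tan θ_B = n₂/n₁ = 1.323/1.472 = 0.8988. Taking the arctangent, θ_B = 41.95°.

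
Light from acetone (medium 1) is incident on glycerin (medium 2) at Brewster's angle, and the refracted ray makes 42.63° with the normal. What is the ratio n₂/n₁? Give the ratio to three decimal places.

At Brewster incidence θ_B = 90° − θ_t = 90° − 42.63° = 47.37°.
tan θ_B = n₂/n₁, so n₂/n₁ = tan 47.37° = 1.086.

n₂/n₁ ≈ 1.086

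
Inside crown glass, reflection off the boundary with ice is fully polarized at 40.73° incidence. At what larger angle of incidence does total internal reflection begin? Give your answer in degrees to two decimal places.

θ_c ≈ 59.43°

n₂/n₁ = tan 40.73° = 0.8610; the critical angle satisfies sin θ_c = n₂/n₁.
θ_c = arcsin(0.8610) = 59.43°.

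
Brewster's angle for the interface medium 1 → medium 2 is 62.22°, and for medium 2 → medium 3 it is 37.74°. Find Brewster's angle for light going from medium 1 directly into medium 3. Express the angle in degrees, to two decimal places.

θ_B ≈ 55.76°

n₂/n₁ = tan 62.22° = 1.8983 and n₃/n₂ = tan 37.74° = 0.7740.
So n₃/n₁ = (n₂/n₁)(n₃/n₂) = 1.8983 × 0.7740 = 1.4693.
θ_B(1→3) = arctan(1.4693) = 55.76°.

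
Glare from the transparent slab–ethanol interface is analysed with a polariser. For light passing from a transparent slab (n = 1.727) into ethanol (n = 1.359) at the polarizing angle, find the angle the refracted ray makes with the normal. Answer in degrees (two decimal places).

θ_B = arctan(n₂/n₁) = arctan(1.359/1.727) = 38.20°.
At Brewster's angle the reflected and refracted rays are perpendicular, so θ_t = 90° − θ_B = 90° − 38.20° = 51.80°.

θ_t ≈ 51.80°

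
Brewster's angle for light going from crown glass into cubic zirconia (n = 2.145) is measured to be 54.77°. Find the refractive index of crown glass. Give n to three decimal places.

Brewster's law: tan θ_B = n₂/n₁ (light incident in crown glass, refracted into cubic zirconia).
n₁ = n₂ / tan θ_B = 2.145 / tan 54.77° = 1.515.

n ≈ 1.515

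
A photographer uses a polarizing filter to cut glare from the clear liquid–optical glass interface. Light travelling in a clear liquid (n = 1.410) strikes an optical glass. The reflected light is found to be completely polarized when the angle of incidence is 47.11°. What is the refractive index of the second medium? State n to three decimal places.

n ≈ 1.518

Full polarization of the reflected beam means tan θ_B = n₂/n₁, where n₁ is the incident medium (a clear liquid).
n₂ = n₁ tan θ_B = 1.410 × tan 47.11° = 1.518.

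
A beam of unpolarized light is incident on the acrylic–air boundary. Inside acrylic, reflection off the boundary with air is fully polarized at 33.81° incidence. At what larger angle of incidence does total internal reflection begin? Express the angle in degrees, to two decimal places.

θ_c ≈ 42.04°

From Brewster, n₂/n₁ = tan θ_B = tan 33.81° = 0.6697.
Then sin θ_c = n₂/n₁ = 0.6697, so θ_c = arcsin 0.6697 = 42.04°.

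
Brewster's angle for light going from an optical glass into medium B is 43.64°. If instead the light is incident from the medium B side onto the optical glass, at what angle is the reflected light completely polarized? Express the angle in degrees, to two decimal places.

θ_B' ≈ 46.36°

tan θ_B' = n₁/n₂ = 1/tan θ_B, so θ_B' = 90° − θ_B.
θ_B' = 90° − 43.64° = 46.36°.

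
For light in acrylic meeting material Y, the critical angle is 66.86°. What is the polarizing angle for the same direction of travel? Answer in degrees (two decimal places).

sin θ_c = n₂/n₁, so n₂/n₁ = sin 66.86° = 0.9195.
Brewster: tan θ_B = n₂/n₁ = 0.9195.
θ_B = arctan(0.9195) = 42.60°.

θ_B ≈ 42.60°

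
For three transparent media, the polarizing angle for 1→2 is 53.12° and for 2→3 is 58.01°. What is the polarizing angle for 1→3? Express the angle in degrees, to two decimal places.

θ_B ≈ 64.89°

n₂/n₁ = tan 53.12° = 1.3328 and n₃/n₂ = tan 58.01° = 1.6010.
So n₃/n₁ = (n₂/n₁)(n₃/n₂) = 1.3328 × 1.6010 = 2.1338.
θ_B(1→3) = arctan(2.1338) = 64.89°.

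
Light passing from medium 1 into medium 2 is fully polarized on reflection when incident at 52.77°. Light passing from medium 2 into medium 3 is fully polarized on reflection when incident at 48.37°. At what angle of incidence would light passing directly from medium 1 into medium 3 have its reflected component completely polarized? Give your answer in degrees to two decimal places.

θ_B ≈ 55.97°

Each Brewster angle gives a ratio: n₂/n₁ = tan 52.77° = 1.3160, n₃/n₂ = tan 48.37° = 1.1251.
n₃/n₁ = 1.4807. Then tan θ_B(1→3) = n₃/n₁, so θ_B(1→3) = arctan(1.4807) = 55.97°.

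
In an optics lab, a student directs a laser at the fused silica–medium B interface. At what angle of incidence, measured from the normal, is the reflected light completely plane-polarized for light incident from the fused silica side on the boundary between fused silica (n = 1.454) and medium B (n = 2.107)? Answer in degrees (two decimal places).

θ_B ≈ 55.39°

tan θ_B = n₂/n₁ = 2.107/1.454 = 1.4491. Taking the arctangent, θ_B = 55.39°.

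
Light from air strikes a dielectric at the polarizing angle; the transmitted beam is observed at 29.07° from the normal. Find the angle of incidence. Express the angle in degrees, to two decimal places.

Since the reflected and refracted rays are at right angles at the polarizing angle, θ_B + θ_t = 90°.
So θ_B = 90° − θ_t = 90° − 29.07° = 60.93°.

θ_B ≈ 60.93°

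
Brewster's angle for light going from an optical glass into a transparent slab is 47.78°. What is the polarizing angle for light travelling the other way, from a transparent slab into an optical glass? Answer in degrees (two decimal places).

tan θ_B' = n₁/n₂ = 1/tan θ_B, so θ_B' = 90° − θ_B.
θ_B' = 90° − 47.78° = 42.22°.

θ_B' ≈ 42.22°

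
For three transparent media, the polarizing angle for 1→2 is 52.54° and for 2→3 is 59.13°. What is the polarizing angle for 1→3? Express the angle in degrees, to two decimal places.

tan θ_B(1→2) = n₂/n₁ = tan 52.54° = 1.3051.
tan θ_B(2→3) = n₃/n₂ = tan 59.13° = 1.6729.
n₃/n₁ = 2.1833. Then tan θ_B(1→3) = n₃/n₁, so θ_B(1→3) = arctan(2.1833) = 65.39°.

θ_B ≈ 65.39°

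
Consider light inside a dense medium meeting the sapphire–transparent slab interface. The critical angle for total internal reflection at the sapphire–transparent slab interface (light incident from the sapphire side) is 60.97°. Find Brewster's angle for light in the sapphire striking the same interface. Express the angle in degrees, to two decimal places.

θ_B ≈ 41.17°

sin θ_c = n₂/n₁, so n₂/n₁ = sin 60.97° = 0.8744.
Brewster: tan θ_B = n₂/n₁ = 0.8744.
θ_B = arctan(0.8744) = 41.17°.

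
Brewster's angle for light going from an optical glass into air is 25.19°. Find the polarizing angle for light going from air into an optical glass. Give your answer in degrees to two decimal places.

θ_B' ≈ 64.81°

The two Brewster angles are complementary: θ_B' = 90° − θ_B = 90° − 25.19° = 64.81°.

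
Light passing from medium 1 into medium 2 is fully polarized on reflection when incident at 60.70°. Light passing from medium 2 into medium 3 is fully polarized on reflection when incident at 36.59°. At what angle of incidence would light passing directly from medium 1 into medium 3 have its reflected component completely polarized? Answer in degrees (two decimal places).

tan θ_B(1→2) = n₂/n₁ = tan 60.70° = 1.7820.
tan θ_B(2→3) = n₃/n₂ = tan 36.59° = 0.7424.
n₃/n₁ = 1.3229. Then tan θ_B(1→3) = n₃/n₁, so θ_B(1→3) = arctan(1.3229) = 52.91°.

θ_B ≈ 52.91°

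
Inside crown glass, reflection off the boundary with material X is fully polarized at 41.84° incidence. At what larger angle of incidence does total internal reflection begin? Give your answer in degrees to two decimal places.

tan θ_B = n₂/n₁ = tan 41.84° = 0.8954.
Total internal reflection: sin θ_c = n₂/n₁ = 0.8954.
θ_c = arcsin(0.8954) = 63.55°.

θ_c ≈ 63.55°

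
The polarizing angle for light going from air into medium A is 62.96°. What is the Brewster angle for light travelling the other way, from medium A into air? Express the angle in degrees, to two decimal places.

θ_B' ≈ 27.04°

tan θ_B' = n₁/n₂ = 1/tan θ_B, so θ_B' = 90° − θ_B.
θ_B' = 90° − 62.96° = 27.04°.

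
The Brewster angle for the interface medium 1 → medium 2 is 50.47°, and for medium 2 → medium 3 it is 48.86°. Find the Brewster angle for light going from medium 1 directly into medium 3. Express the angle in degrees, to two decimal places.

Each Brewster angle gives a ratio: n₂/n₁ = tan 50.47° = 1.2118, n₃/n₂ = tan 48.86° = 1.1447.
So n₃/n₁ = (n₂/n₁)(n₃/n₂) = 1.2118 × 1.1447 = 1.3872.
θ_B(1→3) = arctan(1.3872) = 54.21°.

θ_B ≈ 54.21°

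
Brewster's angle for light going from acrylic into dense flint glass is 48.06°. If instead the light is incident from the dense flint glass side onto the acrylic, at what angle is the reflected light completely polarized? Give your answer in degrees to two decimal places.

θ_B' ≈ 41.94°

tan θ_B' = n₁/n₂ = 1/tan θ_B, so θ_B' = 90° − θ_B.
θ_B' = 90° − 48.06° = 41.94°.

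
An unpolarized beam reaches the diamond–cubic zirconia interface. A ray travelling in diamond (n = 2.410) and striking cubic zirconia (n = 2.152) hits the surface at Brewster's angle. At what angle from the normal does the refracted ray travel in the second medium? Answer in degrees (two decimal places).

θ_t ≈ 48.24°

First find Brewster's angle: tan θ_B = 2.152/2.410 = 0.8929, giving θ_B = 41.76°.
Since θ_B + θ_t = 90° at Brewster incidence, θ_t = 90° − 41.76° = 48.24°.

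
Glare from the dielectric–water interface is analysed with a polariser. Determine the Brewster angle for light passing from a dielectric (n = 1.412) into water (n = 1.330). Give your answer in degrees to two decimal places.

tan θ_B = n₂/n₁ = 1.330/1.412 = 0.9419.
θ_B = arctan(0.9419) = 43.29°.

θ_B ≈ 43.29°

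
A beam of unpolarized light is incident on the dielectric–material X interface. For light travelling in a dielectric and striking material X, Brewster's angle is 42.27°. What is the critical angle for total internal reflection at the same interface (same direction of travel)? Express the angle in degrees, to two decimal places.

n₂/n₁ = tan 42.27° = 0.9090; the critical angle satisfies sin θ_c = n₂/n₁.
θ_c = arcsin(0.9090) = 65.36°.

θ_c ≈ 65.36°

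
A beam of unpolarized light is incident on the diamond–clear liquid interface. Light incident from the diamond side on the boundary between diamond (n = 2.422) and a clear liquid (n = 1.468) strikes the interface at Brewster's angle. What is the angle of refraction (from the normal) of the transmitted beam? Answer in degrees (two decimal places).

θ_t ≈ 58.78°

tan θ_B = n₂/n₁ = 1.468/2.422 = 0.6061, so θ_B = 31.22°.
At Brewster's angle the reflected and refracted rays are perpendicular, so θ_t = 90° − θ_B = 90° − 31.22° = 58.78°.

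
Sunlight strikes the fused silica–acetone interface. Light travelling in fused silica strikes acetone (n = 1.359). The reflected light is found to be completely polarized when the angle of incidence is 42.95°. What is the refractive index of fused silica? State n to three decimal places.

Brewster's law: tan θ_B = n₂/n₁ (light incident in fused silica, refracted into acetone).
n₁ = n₂ / tan θ_B = 1.359 / tan 42.95° = 1.460.

n ≈ 1.460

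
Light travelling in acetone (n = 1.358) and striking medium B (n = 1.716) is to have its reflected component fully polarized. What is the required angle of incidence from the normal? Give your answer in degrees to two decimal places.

θ_B ≈ 51.64°

tan θ_B = n₂/n₁ = 1.716/1.358 = 1.2636.
θ_B = arctan(1.2636) = 51.64°.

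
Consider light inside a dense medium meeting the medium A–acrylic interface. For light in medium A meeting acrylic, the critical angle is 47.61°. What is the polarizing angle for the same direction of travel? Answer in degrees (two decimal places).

θ_B ≈ 36.45°

sin θ_c = n₂/n₁, so n₂/n₁ = sin 47.61° = 0.7386.
Brewster: tan θ_B = n₂/n₁ = 0.7386.
θ_B = arctan(0.7386) = 36.45°.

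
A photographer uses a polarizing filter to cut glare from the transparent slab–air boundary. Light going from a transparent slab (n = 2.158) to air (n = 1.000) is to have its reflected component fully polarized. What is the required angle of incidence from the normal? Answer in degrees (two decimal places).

θ_B ≈ 24.86°

Here n₂/n₁ = 1.000/2.158 = 0.4634, and Brewster's law gives tan θ_B = n₂/n₁.
So θ_B = arctan 0.4634 = 24.86°.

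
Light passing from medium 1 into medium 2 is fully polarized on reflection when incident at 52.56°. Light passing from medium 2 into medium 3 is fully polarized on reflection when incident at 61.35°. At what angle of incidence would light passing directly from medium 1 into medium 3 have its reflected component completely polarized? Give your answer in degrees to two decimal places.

Each Brewster angle gives a ratio: n₂/n₁ = tan 52.56° = 1.3061, n₃/n₂ = tan 61.35° = 1.8303.
Multiplying, n₃/n₁ = 1.3061 × 1.8303 = 2.3905, and θ_B(1→3) = arctan 2.3905 = 67.30°.

θ_B ≈ 67.30°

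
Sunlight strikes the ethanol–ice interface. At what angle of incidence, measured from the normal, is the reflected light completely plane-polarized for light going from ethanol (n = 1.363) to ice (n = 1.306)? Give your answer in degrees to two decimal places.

Brewster's condition: tan θ_B = n₂/n₁ = 1.306/1.363 = 0.9582.
So θ_B = arctan 0.9582 = 43.78°.

θ_B ≈ 43.78°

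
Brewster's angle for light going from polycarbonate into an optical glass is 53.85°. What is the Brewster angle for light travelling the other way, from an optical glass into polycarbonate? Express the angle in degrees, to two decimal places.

Reversing the direction swaps n₁ and n₂, so tan θ_B' = 1/tan θ_B and θ_B' = 90° − θ_B.
Hence θ_B' = 90° − 53.85° = 36.15°.

θ_B' ≈ 36.15°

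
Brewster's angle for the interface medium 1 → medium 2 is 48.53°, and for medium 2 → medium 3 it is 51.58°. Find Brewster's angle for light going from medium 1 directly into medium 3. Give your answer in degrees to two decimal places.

tan θ_B(1→2) = n₂/n₁ = tan 48.53° = 1.1315.
tan θ_B(2→3) = n₃/n₂ = tan 51.58° = 1.2608.
n₃/n₁ = 1.4266. Then tan θ_B(1→3) = n₃/n₁, so θ_B(1→3) = arctan(1.4266) = 54.97°.

θ_B ≈ 54.97°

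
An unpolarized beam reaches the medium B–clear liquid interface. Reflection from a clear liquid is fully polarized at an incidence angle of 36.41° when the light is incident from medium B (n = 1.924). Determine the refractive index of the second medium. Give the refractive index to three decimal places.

n ≈ 1.419

Brewster's law: tan θ_B = n₂/n₁ (light incident in medium B, refracted into a clear liquid).
n₂ = n₁ tan θ_B = 1.924 × tan 36.41° = 1.419.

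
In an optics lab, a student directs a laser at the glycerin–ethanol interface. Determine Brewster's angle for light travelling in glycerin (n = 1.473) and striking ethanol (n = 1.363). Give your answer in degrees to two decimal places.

Here n₂/n₁ = 1.363/1.473 = 0.9253, and Brewster's law gives tan θ_B = n₂/n₁.
So θ_B = arctan 0.9253 = 42.78°.

θ_B ≈ 42.78°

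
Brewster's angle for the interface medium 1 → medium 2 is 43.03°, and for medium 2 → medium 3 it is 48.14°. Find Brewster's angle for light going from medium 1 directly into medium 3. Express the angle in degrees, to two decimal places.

tan θ_B(1→2) = n₂/n₁ = tan 43.03° = 0.9335.
tan θ_B(2→3) = n₃/n₂ = tan 48.14° = 1.1161.
So n₃/n₁ = (n₂/n₁)(n₃/n₂) = 0.9335 × 1.1161 = 1.0419.
θ_B(1→3) = arctan(1.0419) = 46.17°.

θ_B ≈ 46.17°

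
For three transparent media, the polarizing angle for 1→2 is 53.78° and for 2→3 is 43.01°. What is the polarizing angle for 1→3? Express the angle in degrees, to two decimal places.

θ_B ≈ 51.86°

Each Brewster angle gives a ratio: n₂/n₁ = tan 53.78° = 1.3653, n₃/n₂ = tan 43.01° = 0.9328.
Multiplying, n₃/n₁ = 1.3653 × 0.9328 = 1.2736, and θ_B(1→3) = arctan 1.2736 = 51.86°.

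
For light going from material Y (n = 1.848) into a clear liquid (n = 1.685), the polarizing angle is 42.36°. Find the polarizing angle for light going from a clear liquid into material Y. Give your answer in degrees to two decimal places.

tan θ_B' = n₁/n₂ = 1/tan θ_B, so θ_B' = 90° − θ_B.
θ_B' = 90° − 42.36° = 47.64°.

θ_B' ≈ 47.64°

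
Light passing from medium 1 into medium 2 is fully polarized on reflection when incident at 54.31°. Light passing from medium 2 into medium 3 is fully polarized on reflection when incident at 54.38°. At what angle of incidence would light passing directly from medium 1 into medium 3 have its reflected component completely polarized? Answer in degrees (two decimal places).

θ_B ≈ 62.77°

tan θ_B(1→2) = n₂/n₁ = tan 54.31° = 1.3922.
tan θ_B(2→3) = n₃/n₂ = tan 54.38° = 1.3958.
n₃/n₁ = 1.9431. Then tan θ_B(1→3) = n₃/n₁, so θ_B(1→3) = arctan(1.9431) = 62.77°.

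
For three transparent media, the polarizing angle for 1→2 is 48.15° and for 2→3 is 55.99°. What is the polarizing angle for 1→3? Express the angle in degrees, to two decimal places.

Each Brewster angle gives a ratio: n₂/n₁ = tan 48.15° = 1.1165, n₃/n₂ = tan 55.99° = 1.4820.
So n₃/n₁ = (n₂/n₁)(n₃/n₂) = 1.1165 × 1.4820 = 1.6546.
θ_B(1→3) = arctan(1.6546) = 58.85°.

θ_B ≈ 58.85°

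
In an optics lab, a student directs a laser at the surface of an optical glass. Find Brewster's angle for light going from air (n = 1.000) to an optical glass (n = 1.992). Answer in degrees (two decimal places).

The reflected p-component vanishes when tan θ_B = n₂/n₁.
tan θ_B = n₂/n₁ = 1.992/1.000 = 1.9920. Taking the arctangent, θ_B = 63.34°.

θ_B ≈ 63.34°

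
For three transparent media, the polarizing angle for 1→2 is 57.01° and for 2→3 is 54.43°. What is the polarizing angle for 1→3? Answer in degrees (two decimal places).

θ_B ≈ 65.10°

Each Brewster angle gives a ratio: n₂/n₁ = tan 57.01° = 1.5405, n₃/n₂ = tan 54.43° = 1.3983.
So n₃/n₁ = (n₂/n₁)(n₃/n₂) = 1.5405 × 1.3983 = 2.1541.
θ_B(1→3) = arctan(2.1541) = 65.10°.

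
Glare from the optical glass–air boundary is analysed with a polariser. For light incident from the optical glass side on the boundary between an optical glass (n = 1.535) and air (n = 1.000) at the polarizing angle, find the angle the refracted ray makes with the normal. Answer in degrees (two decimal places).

θ_B = arctan(n₂/n₁) = arctan(1.000/1.535) = 33.08°.
At Brewster's angle the reflected and refracted rays are perpendicular, so θ_t = 90° − θ_B = 90° − 33.08° = 56.92°.

θ_t ≈ 56.92°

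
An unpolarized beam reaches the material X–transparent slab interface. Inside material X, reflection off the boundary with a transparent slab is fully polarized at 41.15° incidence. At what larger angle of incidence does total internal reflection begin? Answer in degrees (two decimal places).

θ_c ≈ 60.91°

n₂/n₁ = tan 41.15° = 0.8739; the critical angle satisfies sin θ_c = n₂/n₁.
θ_c = arcsin(0.8739) = 60.91°.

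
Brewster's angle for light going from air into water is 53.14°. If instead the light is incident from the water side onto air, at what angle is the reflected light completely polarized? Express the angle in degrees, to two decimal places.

θ_B' ≈ 36.86°

tan θ_B' = n₁/n₂ = 1/tan θ_B, so θ_B' = 90° − θ_B.
θ_B' = 90° − 53.14° = 36.86°.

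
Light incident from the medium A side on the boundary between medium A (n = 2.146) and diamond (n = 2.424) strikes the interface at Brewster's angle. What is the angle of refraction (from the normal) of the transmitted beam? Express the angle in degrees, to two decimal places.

First find Brewster's angle: tan θ_B = 2.424/2.146 = 1.1295, giving θ_B = 48.48°.
The refracted ray is perpendicular to the reflected ray, so θ_t = 90° − θ_B = 41.52°.

θ_t ≈ 41.52°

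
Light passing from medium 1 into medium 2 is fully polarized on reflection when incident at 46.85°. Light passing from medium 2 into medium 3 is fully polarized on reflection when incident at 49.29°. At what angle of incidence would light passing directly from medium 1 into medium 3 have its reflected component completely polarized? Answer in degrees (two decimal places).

n₂/n₁ = tan 46.85° = 1.0668 and n₃/n₂ = tan 49.29° = 1.1622.
n₃/n₁ = 1.2398. Then tan θ_B(1→3) = n₃/n₁, so θ_B(1→3) = arctan(1.2398) = 51.11°.

θ_B ≈ 51.11°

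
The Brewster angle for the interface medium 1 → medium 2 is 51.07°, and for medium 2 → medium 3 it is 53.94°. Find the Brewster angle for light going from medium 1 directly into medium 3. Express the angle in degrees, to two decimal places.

θ_B ≈ 59.54°

n₂/n₁ = tan 51.07° = 1.2380 and n₃/n₂ = tan 53.94° = 1.3734.
Multiplying, n₃/n₁ = 1.2380 × 1.3734 = 1.7002, and θ_B(1→3) = arctan 1.7002 = 59.54°.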